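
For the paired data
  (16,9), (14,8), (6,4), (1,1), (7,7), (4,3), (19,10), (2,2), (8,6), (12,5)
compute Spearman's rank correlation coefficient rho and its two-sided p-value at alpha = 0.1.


Step 1: Rank x and y separately (midranks; no ties here).
rank(x): 16->9, 14->8, 6->4, 1->1, 7->5, 4->3, 19->10, 2->2, 8->6, 12->7
rank(y): 9->9, 8->8, 4->4, 1->1, 7->7, 3->3, 10->10, 2->2, 6->6, 5->5
Step 2: d_i = R_x(i) - R_y(i); compute d_i^2.
  (9-9)^2=0, (8-8)^2=0, (4-4)^2=0, (1-1)^2=0, (5-7)^2=4, (3-3)^2=0, (10-10)^2=0, (2-2)^2=0, (6-6)^2=0, (7-5)^2=4
sum(d^2) = 8.
Step 3: rho = 1 - 6*8 / (10*(10^2 - 1)) = 1 - 48/990 = 0.951515.
Step 4: Under H0, t = rho * sqrt((n-2)/(1-rho^2)) = 8.7493 ~ t(8).
Step 5: Two-sided p-value from the t-distribution with 8 df = 0.000023.
Step 6: alpha = 0.1. reject H0.

rho = 0.9515, p = 0.000023, reject H0 at alpha = 0.1.


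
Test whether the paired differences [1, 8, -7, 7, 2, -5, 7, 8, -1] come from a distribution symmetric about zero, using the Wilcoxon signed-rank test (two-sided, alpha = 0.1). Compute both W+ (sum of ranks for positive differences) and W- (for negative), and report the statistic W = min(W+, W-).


Step 1: Drop any zero differences (none here) and take |d_i|.
|d| = [1, 8, 7, 7, 2, 5, 7, 8, 1]
Step 2: Midrank |d_i| (ties get averaged ranks).
ranks: |1|->1.5, |8|->8.5, |7|->6, |7|->6, |2|->3, |5|->4, |7|->6, |8|->8.5, |1|->1.5
Step 3: Attach original signs; sum ranks with positive sign and with negative sign.
W+ = 1.5 + 8.5 + 6 + 3 + 6 + 8.5 = 33.5
W- = 6 + 4 + 1.5 = 11.5
(Check: W+ + W- = 45 should equal n(n+1)/2 = 45.)
Step 4: Test statistic W = min(W+, W-) = 11.5.
Step 5: Ties in |d|, so use the tie-corrected normal approximation.
        E[W] = n(n+1)/4 = 9*10/4 = 22.5.
        Tie groups: |d|=1 (t=2), |d|=7 (t=3), |d|=8 (t=2); sum(t^3 - t) = 36.
        Var[W] = n(n+1)(2n+1)/24 - sum(t^3-t)/48 = 1710/24 - 36/48 = 70.5.
        z = (W - E[W]) / sqrt(Var[W]) = (11.5 - 22.5) / 8.3964 = -1.3101.
        Two-sided p = 2*Phi(z) = 0.190168.
Step 6: alpha = 0.1. fail to reject H0.

W+ = 33.5, W- = 11.5, W = min = 11.5, p = 0.190168, fail to reject H0.


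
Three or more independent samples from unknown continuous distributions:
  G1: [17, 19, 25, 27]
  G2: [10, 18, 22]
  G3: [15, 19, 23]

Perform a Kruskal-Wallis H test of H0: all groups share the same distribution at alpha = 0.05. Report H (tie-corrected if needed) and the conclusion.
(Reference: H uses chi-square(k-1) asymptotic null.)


Step 1: Combine all N = 10 observations and assign midranks.
sorted (value, group, rank): (10,G2,1), (15,G3,2), (17,G1,3), (18,G2,4), (19,G1,5.5), (19,G3,5.5), (22,G2,7), (23,G3,8), (25,G1,9), (27,G1,10)
Step 2: Sum ranks within each group.
R_1 = 27.5 (n_1 = 4)
R_2 = 12 (n_2 = 3)
R_3 = 15.5 (n_3 = 3)
Step 3: H = 12/(N(N+1)) * sum(R_i^2/n_i) - 3(N+1)
     = 12/(10*11) * (27.5^2/4 + 12^2/3 + 15.5^2/3) - 3*11
     = 0.109091 * 317.146 - 33
     = 1.597727.
Step 4: Ties present; correction factor C = 1 - 6/(10^3 - 10) = 0.993939. Corrected H = 1.597727 / 0.993939 = 1.607470.
Step 5: Under H0, H ~ chi^2(2); p-value = 0.447654.
Step 6: alpha = 0.05. fail to reject H0.

H = 1.6075, df = 2, p = 0.447654, fail to reject H0.


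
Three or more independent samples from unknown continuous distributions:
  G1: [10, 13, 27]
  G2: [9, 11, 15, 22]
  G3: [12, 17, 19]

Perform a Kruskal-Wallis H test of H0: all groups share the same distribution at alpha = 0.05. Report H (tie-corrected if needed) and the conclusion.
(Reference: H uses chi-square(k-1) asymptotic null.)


Step 1: Combine all N = 10 observations and assign midranks.
sorted (value, group, rank): (9,G2,1), (10,G1,2), (11,G2,3), (12,G3,4), (13,G1,5), (15,G2,6), (17,G3,7), (19,G3,8), (22,G2,9), (27,G1,10)
Step 2: Sum ranks within each group.
R_1 = 17 (n_1 = 3)
R_2 = 19 (n_2 = 4)
R_3 = 19 (n_3 = 3)
Step 3: H = 12/(N(N+1)) * sum(R_i^2/n_i) - 3(N+1)
     = 12/(10*11) * (17^2/3 + 19^2/4 + 19^2/3) - 3*11
     = 0.109091 * 306.917 - 33
     = 0.481818.
Step 4: No ties, so H is used without correction.
Step 5: Under H0, H ~ chi^2(2); p-value = 0.785913.
Step 6: alpha = 0.05. fail to reject H0.

H = 0.4818, df = 2, p = 0.785913, fail to reject H0.


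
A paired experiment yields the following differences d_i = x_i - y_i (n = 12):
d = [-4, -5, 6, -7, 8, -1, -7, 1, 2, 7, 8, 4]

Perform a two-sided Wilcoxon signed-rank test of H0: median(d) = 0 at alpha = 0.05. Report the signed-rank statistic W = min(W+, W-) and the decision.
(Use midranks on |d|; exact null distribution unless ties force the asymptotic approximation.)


Step 1: Drop any zero differences (none here) and take |d_i|.
|d| = [4, 5, 6, 7, 8, 1, 7, 1, 2, 7, 8, 4]
Step 2: Midrank |d_i| (ties get averaged ranks).
ranks: |4|->4.5, |5|->6, |6|->7, |7|->9, |8|->11.5, |1|->1.5, |7|->9, |1|->1.5, |2|->3, |7|->9, |8|->11.5, |4|->4.5
Step 3: Attach original signs; sum ranks with positive sign and with negative sign.
W+ = 7 + 11.5 + 1.5 + 3 + 9 + 11.5 + 4.5 = 48
W- = 4.5 + 6 + 9 + 1.5 + 9 = 30
(Check: W+ + W- = 78 should equal n(n+1)/2 = 78.)
Step 4: Test statistic W = min(W+, W-) = 30.
Step 5: Ties in |d|, so use the tie-corrected normal approximation.
        E[W] = n(n+1)/4 = 12*13/4 = 39.
        Tie groups: |d|=1 (t=2), |d|=4 (t=2), |d|=7 (t=3), |d|=8 (t=2); sum(t^3 - t) = 42.
        Var[W] = n(n+1)(2n+1)/24 - sum(t^3-t)/48 = 3900/24 - 42/48 = 161.625.
        z = (W - E[W]) / sqrt(Var[W]) = (30 - 39) / 12.7132 = -0.7079.
        Two-sided p = 2*Phi(z) = 0.478991.
Step 6: alpha = 0.05. fail to reject H0.

W+ = 48, W- = 30, W = min = 30, p = 0.478991, fail to reject H0.


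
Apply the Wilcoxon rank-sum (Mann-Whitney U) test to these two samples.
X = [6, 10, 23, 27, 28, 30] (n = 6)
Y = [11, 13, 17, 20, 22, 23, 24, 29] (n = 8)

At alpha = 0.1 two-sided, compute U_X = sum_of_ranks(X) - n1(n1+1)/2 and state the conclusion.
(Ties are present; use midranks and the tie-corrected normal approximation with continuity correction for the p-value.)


Step 1: Combine and sort all 14 observations; assign midranks.
sorted (value, group): (6,X), (10,X), (11,Y), (13,Y), (17,Y), (20,Y), (22,Y), (23,X), (23,Y), (24,Y), (27,X), (28,X), (29,Y), (30,X)
ranks: 6->1, 10->2, 11->3, 13->4, 17->5, 20->6, 22->7, 23->8.5, 23->8.5, 24->10, 27->11, 28->12, 29->13, 30->14
Step 2: Rank sum for X: R1 = 1 + 2 + 8.5 + 11 + 12 + 14 = 48.5.
Step 3: U_X = R1 - n1(n1+1)/2 = 48.5 - 6*7/2 = 48.5 - 21 = 27.5.
       U_Y = n1*n2 - U_X = 48 - 27.5 = 20.5.
Step 4: Ties are present, so use the tie-corrected normal approximation (with continuity correction) for the p-value.
Step 5: p-value = 0.698220; compare to alpha = 0.1. fail to reject H0.

U_X = 27.5, p = 0.698220, fail to reject H0 at alpha = 0.1.


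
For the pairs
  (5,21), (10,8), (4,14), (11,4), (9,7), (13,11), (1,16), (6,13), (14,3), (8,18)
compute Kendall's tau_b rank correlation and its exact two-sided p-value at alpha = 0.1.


Step 1: Enumerate the 45 unordered pairs (i,j) with i<j and classify each by sign(x_j-x_i) * sign(y_j-y_i).
  (1,2):dx=+5,dy=-13->D; (1,3):dx=-1,dy=-7->C; (1,4):dx=+6,dy=-17->D; (1,5):dx=+4,dy=-14->D
  (1,6):dx=+8,dy=-10->D; (1,7):dx=-4,dy=-5->C; (1,8):dx=+1,dy=-8->D; (1,9):dx=+9,dy=-18->D
  (1,10):dx=+3,dy=-3->D; (2,3):dx=-6,dy=+6->D; (2,4):dx=+1,dy=-4->D; (2,5):dx=-1,dy=-1->C
  (2,6):dx=+3,dy=+3->C; (2,7):dx=-9,dy=+8->D; (2,8):dx=-4,dy=+5->D; (2,9):dx=+4,dy=-5->D
  (2,10):dx=-2,dy=+10->D; (3,4):dx=+7,dy=-10->D; (3,5):dx=+5,dy=-7->D; (3,6):dx=+9,dy=-3->D
  (3,7):dx=-3,dy=+2->D; (3,8):dx=+2,dy=-1->D; (3,9):dx=+10,dy=-11->D; (3,10):dx=+4,dy=+4->C
  (4,5):dx=-2,dy=+3->D; (4,6):dx=+2,dy=+7->C; (4,7):dx=-10,dy=+12->D; (4,8):dx=-5,dy=+9->D
  (4,9):dx=+3,dy=-1->D; (4,10):dx=-3,dy=+14->D; (5,6):dx=+4,dy=+4->C; (5,7):dx=-8,dy=+9->D
  (5,8):dx=-3,dy=+6->D; (5,9):dx=+5,dy=-4->D; (5,10):dx=-1,dy=+11->D; (6,7):dx=-12,dy=+5->D
  (6,8):dx=-7,dy=+2->D; (6,9):dx=+1,dy=-8->D; (6,10):dx=-5,dy=+7->D; (7,8):dx=+5,dy=-3->D
  (7,9):dx=+13,dy=-13->D; (7,10):dx=+7,dy=+2->C; (8,9):dx=+8,dy=-10->D; (8,10):dx=+2,dy=+5->C
  (9,10):dx=-6,dy=+15->D
Step 2: C = 9, D = 36, total pairs = 45.
Step 3: tau = (C - D)/(n(n-1)/2) = (9 - 36)/45 = -0.600000.
Step 4: Exact two-sided p-value (enumerate n! = 3628800 permutations of y under H0): p = 0.016666.
Step 5: alpha = 0.1. reject H0.

tau_b = -0.6000 (C=9, D=36), p = 0.016666, reject H0.


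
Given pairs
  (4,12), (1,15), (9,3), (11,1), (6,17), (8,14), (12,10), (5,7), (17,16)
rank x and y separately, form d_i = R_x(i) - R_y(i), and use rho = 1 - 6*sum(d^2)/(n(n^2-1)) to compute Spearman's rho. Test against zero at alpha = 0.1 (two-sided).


Step 1: Rank x and y separately (midranks; no ties here).
rank(x): 4->2, 1->1, 9->6, 11->7, 6->4, 8->5, 12->8, 5->3, 17->9
rank(y): 12->5, 15->7, 3->2, 1->1, 17->9, 14->6, 10->4, 7->3, 16->8
Step 2: d_i = R_x(i) - R_y(i); compute d_i^2.
  (2-5)^2=9, (1-7)^2=36, (6-2)^2=16, (7-1)^2=36, (4-9)^2=25, (5-6)^2=1, (8-4)^2=16, (3-3)^2=0, (9-8)^2=1
sum(d^2) = 140.
Step 3: rho = 1 - 6*140 / (9*(9^2 - 1)) = 1 - 840/720 = -0.166667.
Step 4: Under H0, t = rho * sqrt((n-2)/(1-rho^2)) = -0.4472 ~ t(7).
Step 5: Two-sided p-value from the t-distribution with 7 df = 0.668231.
Step 6: alpha = 0.1. fail to reject H0.

rho = -0.1667, p = 0.668231, fail to reject H0 at alpha = 0.1.


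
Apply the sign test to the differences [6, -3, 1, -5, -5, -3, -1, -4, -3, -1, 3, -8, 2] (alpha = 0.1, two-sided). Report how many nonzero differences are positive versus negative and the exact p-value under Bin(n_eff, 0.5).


Step 1: Discard zero differences. Original n = 13; n_eff = number of nonzero differences = 13.
Nonzero differences (with sign): +6, -3, +1, -5, -5, -3, -1, -4, -3, -1, +3, -8, +2
Step 2: Count signs: positive = 4, negative = 9.
Step 3: Under H0: P(positive) = 0.5, so the number of positives S ~ Bin(13, 0.5).
Step 4: Two-sided exact p-value = sum of Bin(13,0.5) probabilities at or below the observed probability = 0.266846.
Step 5: alpha = 0.1. fail to reject H0.

n_eff = 13, pos = 4, neg = 9, p = 0.266846, fail to reject H0.


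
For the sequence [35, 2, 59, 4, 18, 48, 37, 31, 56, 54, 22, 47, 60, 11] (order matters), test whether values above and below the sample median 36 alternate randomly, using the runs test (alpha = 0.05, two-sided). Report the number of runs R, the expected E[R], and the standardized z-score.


Step 1: Compute median = 36; label A = above, B = below.
Labels in order: BBABBAABAABAAB  (n_A = 7, n_B = 7)
Step 2: Count runs R = 9.
Step 3: Under H0 (random ordering), E[R] = 2*n_A*n_B/(n_A+n_B) + 1 = 2*7*7/14 + 1 = 8.0000.
        Var[R] = 2*n_A*n_B*(2*n_A*n_B - n_A - n_B) / ((n_A+n_B)^2 * (n_A+n_B-1)) = 8232/2548 = 3.2308.
        SD[R] = 1.7974.
Step 4: Continuity-corrected z = (R - 0.5 - E[R]) / SD[R] = (9 - 0.5 - 8.0000) / 1.7974 = 0.2782.
Step 5: Two-sided p-value via normal approximation = 2*(1 - Phi(|z|)) = 0.780879.
Step 6: alpha = 0.05. fail to reject H0.

R = 9, z = 0.2782, p = 0.780879, fail to reject H0.


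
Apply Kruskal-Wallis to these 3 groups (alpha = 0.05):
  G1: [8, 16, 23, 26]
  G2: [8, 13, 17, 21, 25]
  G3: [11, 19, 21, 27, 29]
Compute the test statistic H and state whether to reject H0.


Step 1: Combine all N = 14 observations and assign midranks.
sorted (value, group, rank): (8,G1,1.5), (8,G2,1.5), (11,G3,3), (13,G2,4), (16,G1,5), (17,G2,6), (19,G3,7), (21,G2,8.5), (21,G3,8.5), (23,G1,10), (25,G2,11), (26,G1,12), (27,G3,13), (29,G3,14)
Step 2: Sum ranks within each group.
R_1 = 28.5 (n_1 = 4)
R_2 = 31 (n_2 = 5)
R_3 = 45.5 (n_3 = 5)
Step 3: H = 12/(N(N+1)) * sum(R_i^2/n_i) - 3(N+1)
     = 12/(14*15) * (28.5^2/4 + 31^2/5 + 45.5^2/5) - 3*15
     = 0.057143 * 809.312 - 45
     = 1.246429.
Step 4: Ties present; correction factor C = 1 - 12/(14^3 - 14) = 0.995604. Corrected H = 1.246429 / 0.995604 = 1.251932.
Step 5: Under H0, H ~ chi^2(2); p-value = 0.534745.
Step 6: alpha = 0.05. fail to reject H0.

H = 1.2519, df = 2, p = 0.534745, fail to reject H0.


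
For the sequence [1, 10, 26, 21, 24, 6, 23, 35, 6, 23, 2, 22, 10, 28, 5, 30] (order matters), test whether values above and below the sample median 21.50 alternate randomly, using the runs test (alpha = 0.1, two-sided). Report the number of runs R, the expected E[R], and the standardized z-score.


Step 1: Compute median = 21.50; label A = above, B = below.
Labels in order: BBABABAABABABABA  (n_A = 8, n_B = 8)
Step 2: Count runs R = 14.
Step 3: Under H0 (random ordering), E[R] = 2*n_A*n_B/(n_A+n_B) + 1 = 2*8*8/16 + 1 = 9.0000.
        Var[R] = 2*n_A*n_B*(2*n_A*n_B - n_A - n_B) / ((n_A+n_B)^2 * (n_A+n_B-1)) = 14336/3840 = 3.7333.
        SD[R] = 1.9322.
Step 4: Continuity-corrected z = (R - 0.5 - E[R]) / SD[R] = (14 - 0.5 - 9.0000) / 1.9322 = 2.3290.
Step 5: Two-sided p-value via normal approximation = 2*(1 - Phi(|z|)) = 0.019861.
Step 6: alpha = 0.1. reject H0.

R = 14, z = 2.3290, p = 0.019861, reject H0.


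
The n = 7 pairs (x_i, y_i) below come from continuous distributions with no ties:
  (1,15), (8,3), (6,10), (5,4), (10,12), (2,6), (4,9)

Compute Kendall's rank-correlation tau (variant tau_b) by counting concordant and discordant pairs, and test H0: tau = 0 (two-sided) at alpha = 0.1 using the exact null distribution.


Step 1: Enumerate the 21 unordered pairs (i,j) with i<j and classify each by sign(x_j-x_i) * sign(y_j-y_i).
  (1,2):dx=+7,dy=-12->D; (1,3):dx=+5,dy=-5->D; (1,4):dx=+4,dy=-11->D; (1,5):dx=+9,dy=-3->D
  (1,6):dx=+1,dy=-9->D; (1,7):dx=+3,dy=-6->D; (2,3):dx=-2,dy=+7->D; (2,4):dx=-3,dy=+1->D
  (2,5):dx=+2,dy=+9->C; (2,6):dx=-6,dy=+3->D; (2,7):dx=-4,dy=+6->D; (3,4):dx=-1,dy=-6->C
  (3,5):dx=+4,dy=+2->C; (3,6):dx=-4,dy=-4->C; (3,7):dx=-2,dy=-1->C; (4,5):dx=+5,dy=+8->C
  (4,6):dx=-3,dy=+2->D; (4,7):dx=-1,dy=+5->D; (5,6):dx=-8,dy=-6->C; (5,7):dx=-6,dy=-3->C
  (6,7):dx=+2,dy=+3->C
Step 2: C = 9, D = 12, total pairs = 21.
Step 3: tau = (C - D)/(n(n-1)/2) = (9 - 12)/21 = -0.142857.
Step 4: Exact two-sided p-value (enumerate n! = 5040 permutations of y under H0): p = 0.772619.
Step 5: alpha = 0.1. fail to reject H0.

tau_b = -0.1429 (C=9, D=12), p = 0.772619, fail to reject H0.


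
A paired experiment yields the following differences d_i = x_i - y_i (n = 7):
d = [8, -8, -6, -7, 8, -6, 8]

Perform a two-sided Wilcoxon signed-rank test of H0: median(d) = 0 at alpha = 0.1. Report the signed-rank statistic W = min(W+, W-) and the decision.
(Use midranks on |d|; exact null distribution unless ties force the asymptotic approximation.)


Step 1: Drop any zero differences (none here) and take |d_i|.
|d| = [8, 8, 6, 7, 8, 6, 8]
Step 2: Midrank |d_i| (ties get averaged ranks).
ranks: |8|->5.5, |8|->5.5, |6|->1.5, |7|->3, |8|->5.5, |6|->1.5, |8|->5.5
Step 3: Attach original signs; sum ranks with positive sign and with negative sign.
W+ = 5.5 + 5.5 + 5.5 = 16.5
W- = 5.5 + 1.5 + 3 + 1.5 = 11.5
(Check: W+ + W- = 28 should equal n(n+1)/2 = 28.)
Step 4: Test statistic W = min(W+, W-) = 11.5.
Step 5: Ties in |d|, so use the tie-corrected normal approximation.
        E[W] = n(n+1)/4 = 7*8/4 = 14.
        Tie groups: |d|=6 (t=2), |d|=8 (t=4); sum(t^3 - t) = 66.
        Var[W] = n(n+1)(2n+1)/24 - sum(t^3-t)/48 = 840/24 - 66/48 = 33.625.
        z = (W - E[W]) / sqrt(Var[W]) = (11.5 - 14) / 5.7987 = -0.4311.
        Two-sided p = 2*Phi(z) = 0.666373.
Step 6: alpha = 0.1. fail to reject H0.

W+ = 16.5, W- = 11.5, W = min = 11.5, p = 0.666373, fail to reject H0.


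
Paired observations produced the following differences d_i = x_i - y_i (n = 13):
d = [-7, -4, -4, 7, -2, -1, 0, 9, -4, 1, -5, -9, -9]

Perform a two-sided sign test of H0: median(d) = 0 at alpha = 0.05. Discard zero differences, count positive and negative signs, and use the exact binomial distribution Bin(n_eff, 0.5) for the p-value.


Step 1: Discard zero differences. Original n = 13; n_eff = number of nonzero differences = 12.
Nonzero differences (with sign): -7, -4, -4, +7, -2, -1, +9, -4, +1, -5, -9, -9
Step 2: Count signs: positive = 3, negative = 9.
Step 3: Under H0: P(positive) = 0.5, so the number of positives S ~ Bin(12, 0.5).
Step 4: Two-sided exact p-value = sum of Bin(12,0.5) probabilities at or below the observed probability = 0.145996.
Step 5: alpha = 0.05. fail to reject H0.

n_eff = 12, pos = 3, neg = 9, p = 0.145996, fail to reject H0.


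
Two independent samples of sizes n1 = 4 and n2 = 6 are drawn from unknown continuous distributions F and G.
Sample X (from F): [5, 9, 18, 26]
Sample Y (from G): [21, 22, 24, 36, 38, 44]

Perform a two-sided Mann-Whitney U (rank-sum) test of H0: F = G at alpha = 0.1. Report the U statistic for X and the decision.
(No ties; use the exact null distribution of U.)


Step 1: Combine and sort all 10 observations; assign midranks.
sorted (value, group): (5,X), (9,X), (18,X), (21,Y), (22,Y), (24,Y), (26,X), (36,Y), (38,Y), (44,Y)
ranks: 5->1, 9->2, 18->3, 21->4, 22->5, 24->6, 26->7, 36->8, 38->9, 44->10
Step 2: Rank sum for X: R1 = 1 + 2 + 3 + 7 = 13.
Step 3: U_X = R1 - n1(n1+1)/2 = 13 - 4*5/2 = 13 - 10 = 3.
       U_Y = n1*n2 - U_X = 24 - 3 = 21.
Step 4: No ties, so the exact null distribution of U (based on enumerating the C(10,4) = 210 equally likely rank assignments) gives the two-sided p-value.
Step 5: p-value = 0.066667; compare to alpha = 0.1. reject H0.

U_X = 3, p = 0.066667, reject H0 at alpha = 0.1.


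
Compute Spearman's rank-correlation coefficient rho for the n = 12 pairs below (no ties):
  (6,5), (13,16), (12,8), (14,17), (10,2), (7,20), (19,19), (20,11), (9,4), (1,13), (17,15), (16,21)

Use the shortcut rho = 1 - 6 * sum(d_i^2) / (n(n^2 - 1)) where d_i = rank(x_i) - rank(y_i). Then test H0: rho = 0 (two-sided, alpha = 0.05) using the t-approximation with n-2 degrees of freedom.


Step 1: Rank x and y separately (midranks; no ties here).
rank(x): 6->2, 13->7, 12->6, 14->8, 10->5, 7->3, 19->11, 20->12, 9->4, 1->1, 17->10, 16->9
rank(y): 5->3, 16->8, 8->4, 17->9, 2->1, 20->11, 19->10, 11->5, 4->2, 13->6, 15->7, 21->12
Step 2: d_i = R_x(i) - R_y(i); compute d_i^2.
  (2-3)^2=1, (7-8)^2=1, (6-4)^2=4, (8-9)^2=1, (5-1)^2=16, (3-11)^2=64, (11-10)^2=1, (12-5)^2=49, (4-2)^2=4, (1-6)^2=25, (10-7)^2=9, (9-12)^2=9
sum(d^2) = 184.
Step 3: rho = 1 - 6*184 / (12*(12^2 - 1)) = 1 - 1104/1716 = 0.356643.
Step 4: Under H0, t = rho * sqrt((n-2)/(1-rho^2)) = 1.2072 ~ t(10).
Step 5: Two-sided p-value from the t-distribution with 10 df = 0.255138.
Step 6: alpha = 0.05. fail to reject H0.

rho = 0.3566, p = 0.255138, fail to reject H0 at alpha = 0.05.


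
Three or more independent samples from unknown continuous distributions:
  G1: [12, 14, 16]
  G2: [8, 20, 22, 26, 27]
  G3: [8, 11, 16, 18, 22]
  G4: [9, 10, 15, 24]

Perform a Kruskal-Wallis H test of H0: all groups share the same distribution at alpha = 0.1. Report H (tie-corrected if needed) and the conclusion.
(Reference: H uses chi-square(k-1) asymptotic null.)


Step 1: Combine all N = 17 observations and assign midranks.
sorted (value, group, rank): (8,G2,1.5), (8,G3,1.5), (9,G4,3), (10,G4,4), (11,G3,5), (12,G1,6), (14,G1,7), (15,G4,8), (16,G1,9.5), (16,G3,9.5), (18,G3,11), (20,G2,12), (22,G2,13.5), (22,G3,13.5), (24,G4,15), (26,G2,16), (27,G2,17)
Step 2: Sum ranks within each group.
R_1 = 22.5 (n_1 = 3)
R_2 = 60 (n_2 = 5)
R_3 = 40.5 (n_3 = 5)
R_4 = 30 (n_4 = 4)
Step 3: H = 12/(N(N+1)) * sum(R_i^2/n_i) - 3(N+1)
     = 12/(17*18) * (22.5^2/3 + 60^2/5 + 40.5^2/5 + 30^2/4) - 3*18
     = 0.039216 * 1441.8 - 54
     = 2.541176.
Step 4: Ties present; correction factor C = 1 - 18/(17^3 - 17) = 0.996324. Corrected H = 2.541176 / 0.996324 = 2.550554.
Step 5: Under H0, H ~ chi^2(3); p-value = 0.466224.
Step 6: alpha = 0.1. fail to reject H0.

H = 2.5506, df = 3, p = 0.466224, fail to reject H0.


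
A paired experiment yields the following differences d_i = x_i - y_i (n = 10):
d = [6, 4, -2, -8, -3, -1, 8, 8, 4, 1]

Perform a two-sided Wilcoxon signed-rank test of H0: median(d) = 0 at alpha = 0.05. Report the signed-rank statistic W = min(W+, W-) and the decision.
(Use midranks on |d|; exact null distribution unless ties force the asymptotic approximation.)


Step 1: Drop any zero differences (none here) and take |d_i|.
|d| = [6, 4, 2, 8, 3, 1, 8, 8, 4, 1]
Step 2: Midrank |d_i| (ties get averaged ranks).
ranks: |6|->7, |4|->5.5, |2|->3, |8|->9, |3|->4, |1|->1.5, |8|->9, |8|->9, |4|->5.5, |1|->1.5
Step 3: Attach original signs; sum ranks with positive sign and with negative sign.
W+ = 7 + 5.5 + 9 + 9 + 5.5 + 1.5 = 37.5
W- = 3 + 9 + 4 + 1.5 = 17.5
(Check: W+ + W- = 55 should equal n(n+1)/2 = 55.)
Step 4: Test statistic W = min(W+, W-) = 17.5.
Step 5: Ties in |d|, so use the tie-corrected normal approximation.
        E[W] = n(n+1)/4 = 10*11/4 = 27.5.
        Tie groups: |d|=1 (t=2), |d|=4 (t=2), |d|=8 (t=3); sum(t^3 - t) = 36.
        Var[W] = n(n+1)(2n+1)/24 - sum(t^3-t)/48 = 2310/24 - 36/48 = 95.5.
        z = (W - E[W]) / sqrt(Var[W]) = (17.5 - 27.5) / 9.7724 = -1.0233.
        Two-sided p = 2*Phi(z) = 0.306171.
Step 6: alpha = 0.05. fail to reject H0.

W+ = 37.5, W- = 17.5, W = min = 17.5, p = 0.306171, fail to reject H0.


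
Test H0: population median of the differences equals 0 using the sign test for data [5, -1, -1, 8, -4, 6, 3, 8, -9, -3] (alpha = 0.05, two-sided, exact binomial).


Step 1: Discard zero differences. Original n = 10; n_eff = number of nonzero differences = 10.
Nonzero differences (with sign): +5, -1, -1, +8, -4, +6, +3, +8, -9, -3
Step 2: Count signs: positive = 5, negative = 5.
Step 3: Under H0: P(positive) = 0.5, so the number of positives S ~ Bin(10, 0.5).
Step 4: Two-sided exact p-value = sum of Bin(10,0.5) probabilities at or below the observed probability = 1.000000.
Step 5: alpha = 0.05. fail to reject H0.

n_eff = 10, pos = 5, neg = 5, p = 1.000000, fail to reject H0.


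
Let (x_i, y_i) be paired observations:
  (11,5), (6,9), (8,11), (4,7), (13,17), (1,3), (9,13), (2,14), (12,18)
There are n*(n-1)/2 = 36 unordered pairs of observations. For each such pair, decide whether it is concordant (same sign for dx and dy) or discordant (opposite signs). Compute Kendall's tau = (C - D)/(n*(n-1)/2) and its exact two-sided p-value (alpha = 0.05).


Step 1: Enumerate the 36 unordered pairs (i,j) with i<j and classify each by sign(x_j-x_i) * sign(y_j-y_i).
  (1,2):dx=-5,dy=+4->D; (1,3):dx=-3,dy=+6->D; (1,4):dx=-7,dy=+2->D; (1,5):dx=+2,dy=+12->C
  (1,6):dx=-10,dy=-2->C; (1,7):dx=-2,dy=+8->D; (1,8):dx=-9,dy=+9->D; (1,9):dx=+1,dy=+13->C
  (2,3):dx=+2,dy=+2->C; (2,4):dx=-2,dy=-2->C; (2,5):dx=+7,dy=+8->C; (2,6):dx=-5,dy=-6->C
  (2,7):dx=+3,dy=+4->C; (2,8):dx=-4,dy=+5->D; (2,9):dx=+6,dy=+9->C; (3,4):dx=-4,dy=-4->C
  (3,5):dx=+5,dy=+6->C; (3,6):dx=-7,dy=-8->C; (3,7):dx=+1,dy=+2->C; (3,8):dx=-6,dy=+3->D
  (3,9):dx=+4,dy=+7->C; (4,5):dx=+9,dy=+10->C; (4,6):dx=-3,dy=-4->C; (4,7):dx=+5,dy=+6->C
  (4,8):dx=-2,dy=+7->D; (4,9):dx=+8,dy=+11->C; (5,6):dx=-12,dy=-14->C; (5,7):dx=-4,dy=-4->C
  (5,8):dx=-11,dy=-3->C; (5,9):dx=-1,dy=+1->D; (6,7):dx=+8,dy=+10->C; (6,8):dx=+1,dy=+11->C
  (6,9):dx=+11,dy=+15->C; (7,8):dx=-7,dy=+1->D; (7,9):dx=+3,dy=+5->C; (8,9):dx=+10,dy=+4->C
Step 2: C = 26, D = 10, total pairs = 36.
Step 3: tau = (C - D)/(n(n-1)/2) = (26 - 10)/36 = 0.444444.
Step 4: Exact two-sided p-value (enumerate n! = 362880 permutations of y under H0): p = 0.119439.
Step 5: alpha = 0.05. fail to reject H0.

tau_b = 0.4444 (C=26, D=10), p = 0.119439, fail to reject H0.


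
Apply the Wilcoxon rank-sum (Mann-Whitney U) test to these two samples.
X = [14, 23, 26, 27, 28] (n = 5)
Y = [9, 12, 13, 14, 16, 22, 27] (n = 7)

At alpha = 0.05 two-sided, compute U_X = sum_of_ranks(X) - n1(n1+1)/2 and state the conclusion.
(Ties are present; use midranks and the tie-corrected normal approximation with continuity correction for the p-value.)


Step 1: Combine and sort all 12 observations; assign midranks.
sorted (value, group): (9,Y), (12,Y), (13,Y), (14,X), (14,Y), (16,Y), (22,Y), (23,X), (26,X), (27,X), (27,Y), (28,X)
ranks: 9->1, 12->2, 13->3, 14->4.5, 14->4.5, 16->6, 22->7, 23->8, 26->9, 27->10.5, 27->10.5, 28->12
Step 2: Rank sum for X: R1 = 4.5 + 8 + 9 + 10.5 + 12 = 44.
Step 3: U_X = R1 - n1(n1+1)/2 = 44 - 5*6/2 = 44 - 15 = 29.
       U_Y = n1*n2 - U_X = 35 - 29 = 6.
Step 4: Ties are present, so use the tie-corrected normal approximation (with continuity correction) for the p-value.
Step 5: p-value = 0.073025; compare to alpha = 0.05. fail to reject H0.

U_X = 29, p = 0.073025, fail to reject H0 at alpha = 0.05.


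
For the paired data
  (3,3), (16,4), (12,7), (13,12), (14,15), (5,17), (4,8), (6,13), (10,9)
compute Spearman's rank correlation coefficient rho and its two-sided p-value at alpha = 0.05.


Step 1: Rank x and y separately (midranks; no ties here).
rank(x): 3->1, 16->9, 12->6, 13->7, 14->8, 5->3, 4->2, 6->4, 10->5
rank(y): 3->1, 4->2, 7->3, 12->6, 15->8, 17->9, 8->4, 13->7, 9->5
Step 2: d_i = R_x(i) - R_y(i); compute d_i^2.
  (1-1)^2=0, (9-2)^2=49, (6-3)^2=9, (7-6)^2=1, (8-8)^2=0, (3-9)^2=36, (2-4)^2=4, (4-7)^2=9, (5-5)^2=0
sum(d^2) = 108.
Step 3: rho = 1 - 6*108 / (9*(9^2 - 1)) = 1 - 648/720 = 0.100000.
Step 4: Under H0, t = rho * sqrt((n-2)/(1-rho^2)) = 0.2659 ~ t(7).
Step 5: Two-sided p-value from the t-distribution with 7 df = 0.797972.
Step 6: alpha = 0.05. fail to reject H0.

rho = 0.1000, p = 0.797972, fail to reject H0 at alpha = 0.05.


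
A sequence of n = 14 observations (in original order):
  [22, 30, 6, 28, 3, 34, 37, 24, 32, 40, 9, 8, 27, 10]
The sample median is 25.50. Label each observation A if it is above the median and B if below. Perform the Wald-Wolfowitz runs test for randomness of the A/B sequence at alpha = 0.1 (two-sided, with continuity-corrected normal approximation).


Step 1: Compute median = 25.50; label A = above, B = below.
Labels in order: BABABAABAABBAB  (n_A = 7, n_B = 7)
Step 2: Count runs R = 11.
Step 3: Under H0 (random ordering), E[R] = 2*n_A*n_B/(n_A+n_B) + 1 = 2*7*7/14 + 1 = 8.0000.
        Var[R] = 2*n_A*n_B*(2*n_A*n_B - n_A - n_B) / ((n_A+n_B)^2 * (n_A+n_B-1)) = 8232/2548 = 3.2308.
        SD[R] = 1.7974.
Step 4: Continuity-corrected z = (R - 0.5 - E[R]) / SD[R] = (11 - 0.5 - 8.0000) / 1.7974 = 1.3909.
Step 5: Two-sided p-value via normal approximation = 2*(1 - Phi(|z|)) = 0.164264.
Step 6: alpha = 0.1. fail to reject H0.

R = 11, z = 1.3909, p = 0.164264, fail to reject H0.


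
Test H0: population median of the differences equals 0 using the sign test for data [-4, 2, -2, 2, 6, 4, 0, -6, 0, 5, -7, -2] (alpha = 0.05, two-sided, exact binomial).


Step 1: Discard zero differences. Original n = 12; n_eff = number of nonzero differences = 10.
Nonzero differences (with sign): -4, +2, -2, +2, +6, +4, -6, +5, -7, -2
Step 2: Count signs: positive = 5, negative = 5.
Step 3: Under H0: P(positive) = 0.5, so the number of positives S ~ Bin(10, 0.5).
Step 4: Two-sided exact p-value = sum of Bin(10,0.5) probabilities at or below the observed probability = 1.000000.
Step 5: alpha = 0.05. fail to reject H0.

n_eff = 10, pos = 5, neg = 5, p = 1.000000, fail to reject H0.


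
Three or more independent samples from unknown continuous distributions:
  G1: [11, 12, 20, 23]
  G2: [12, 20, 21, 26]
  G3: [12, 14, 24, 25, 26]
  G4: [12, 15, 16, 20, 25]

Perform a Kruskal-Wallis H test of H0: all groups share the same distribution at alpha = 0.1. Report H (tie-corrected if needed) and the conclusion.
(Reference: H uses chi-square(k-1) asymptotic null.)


Step 1: Combine all N = 18 observations and assign midranks.
sorted (value, group, rank): (11,G1,1), (12,G1,3.5), (12,G2,3.5), (12,G3,3.5), (12,G4,3.5), (14,G3,6), (15,G4,7), (16,G4,8), (20,G1,10), (20,G2,10), (20,G4,10), (21,G2,12), (23,G1,13), (24,G3,14), (25,G3,15.5), (25,G4,15.5), (26,G2,17.5), (26,G3,17.5)
Step 2: Sum ranks within each group.
R_1 = 27.5 (n_1 = 4)
R_2 = 43 (n_2 = 4)
R_3 = 56.5 (n_3 = 5)
R_4 = 44 (n_4 = 5)
Step 3: H = 12/(N(N+1)) * sum(R_i^2/n_i) - 3(N+1)
     = 12/(18*19) * (27.5^2/4 + 43^2/4 + 56.5^2/5 + 44^2/5) - 3*19
     = 0.035088 * 1676.96 - 57
     = 1.840789.
Step 4: Ties present; correction factor C = 1 - 96/(18^3 - 18) = 0.983488. Corrected H = 1.840789 / 0.983488 = 1.871695.
Step 5: Under H0, H ~ chi^2(3); p-value = 0.599459.
Step 6: alpha = 0.1. fail to reject H0.

H = 1.8717, df = 3, p = 0.599459, fail to reject H0.


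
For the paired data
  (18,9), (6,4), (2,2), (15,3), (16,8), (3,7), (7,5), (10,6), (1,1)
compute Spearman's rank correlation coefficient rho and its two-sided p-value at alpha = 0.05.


Step 1: Rank x and y separately (midranks; no ties here).
rank(x): 18->9, 6->4, 2->2, 15->7, 16->8, 3->3, 7->5, 10->6, 1->1
rank(y): 9->9, 4->4, 2->2, 3->3, 8->8, 7->7, 5->5, 6->6, 1->1
Step 2: d_i = R_x(i) - R_y(i); compute d_i^2.
  (9-9)^2=0, (4-4)^2=0, (2-2)^2=0, (7-3)^2=16, (8-8)^2=0, (3-7)^2=16, (5-5)^2=0, (6-6)^2=0, (1-1)^2=0
sum(d^2) = 32.
Step 3: rho = 1 - 6*32 / (9*(9^2 - 1)) = 1 - 192/720 = 0.733333.
Step 4: Under H0, t = rho * sqrt((n-2)/(1-rho^2)) = 2.8538 ~ t(7).
Step 5: Two-sided p-value from the t-distribution with 7 df = 0.024554.
Step 6: alpha = 0.05. reject H0.

rho = 0.7333, p = 0.024554, reject H0 at alpha = 0.05.


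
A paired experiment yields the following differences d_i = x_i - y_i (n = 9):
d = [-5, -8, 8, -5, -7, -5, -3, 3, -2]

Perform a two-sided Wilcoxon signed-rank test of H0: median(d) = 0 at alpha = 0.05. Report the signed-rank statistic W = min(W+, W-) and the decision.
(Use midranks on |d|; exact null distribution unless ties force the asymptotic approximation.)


Step 1: Drop any zero differences (none here) and take |d_i|.
|d| = [5, 8, 8, 5, 7, 5, 3, 3, 2]
Step 2: Midrank |d_i| (ties get averaged ranks).
ranks: |5|->5, |8|->8.5, |8|->8.5, |5|->5, |7|->7, |5|->5, |3|->2.5, |3|->2.5, |2|->1
Step 3: Attach original signs; sum ranks with positive sign and with negative sign.
W+ = 8.5 + 2.5 = 11
W- = 5 + 8.5 + 5 + 7 + 5 + 2.5 + 1 = 34
(Check: W+ + W- = 45 should equal n(n+1)/2 = 45.)
Step 4: Test statistic W = min(W+, W-) = 11.
Step 5: Ties in |d|, so use the tie-corrected normal approximation.
        E[W] = n(n+1)/4 = 9*10/4 = 22.5.
        Tie groups: |d|=3 (t=2), |d|=5 (t=3), |d|=8 (t=2); sum(t^3 - t) = 36.
        Var[W] = n(n+1)(2n+1)/24 - sum(t^3-t)/48 = 1710/24 - 36/48 = 70.5.
        z = (W - E[W]) / sqrt(Var[W]) = (11 - 22.5) / 8.3964 = -1.3696.
        Two-sided p = 2*Phi(z) = 0.170802.
Step 6: alpha = 0.05. fail to reject H0.

W+ = 11, W- = 34, W = min = 11, p = 0.170802, fail to reject H0.


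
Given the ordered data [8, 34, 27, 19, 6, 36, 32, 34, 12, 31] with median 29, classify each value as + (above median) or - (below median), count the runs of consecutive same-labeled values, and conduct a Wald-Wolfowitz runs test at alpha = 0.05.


Step 1: Compute median = 29; label A = above, B = below.
Labels in order: BABBBAAABA  (n_A = 5, n_B = 5)
Step 2: Count runs R = 6.
Step 3: Under H0 (random ordering), E[R] = 2*n_A*n_B/(n_A+n_B) + 1 = 2*5*5/10 + 1 = 6.0000.
        Var[R] = 2*n_A*n_B*(2*n_A*n_B - n_A - n_B) / ((n_A+n_B)^2 * (n_A+n_B-1)) = 2000/900 = 2.2222.
        SD[R] = 1.4907.
Step 4: R = E[R], so z = 0 with no continuity correction.
Step 5: Two-sided p-value via normal approximation = 2*(1 - Phi(|z|)) = 1.000000.
Step 6: alpha = 0.05. fail to reject H0.

R = 6, z = 0.0000, p = 1.000000, fail to reject H0.


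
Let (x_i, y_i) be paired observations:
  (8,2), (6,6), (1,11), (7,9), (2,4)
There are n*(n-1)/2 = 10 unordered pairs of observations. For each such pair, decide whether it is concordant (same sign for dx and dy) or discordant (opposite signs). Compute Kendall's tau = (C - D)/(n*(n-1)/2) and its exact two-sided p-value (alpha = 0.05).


Step 1: Enumerate the 10 unordered pairs (i,j) with i<j and classify each by sign(x_j-x_i) * sign(y_j-y_i).
  (1,2):dx=-2,dy=+4->D; (1,3):dx=-7,dy=+9->D; (1,4):dx=-1,dy=+7->D; (1,5):dx=-6,dy=+2->D
  (2,3):dx=-5,dy=+5->D; (2,4):dx=+1,dy=+3->C; (2,5):dx=-4,dy=-2->C; (3,4):dx=+6,dy=-2->D
  (3,5):dx=+1,dy=-7->D; (4,5):dx=-5,dy=-5->C
Step 2: C = 3, D = 7, total pairs = 10.
Step 3: tau = (C - D)/(n(n-1)/2) = (3 - 7)/10 = -0.400000.
Step 4: Exact two-sided p-value (enumerate n! = 120 permutations of y under H0): p = 0.483333.
Step 5: alpha = 0.05. fail to reject H0.

tau_b = -0.4000 (C=3, D=7), p = 0.483333, fail to reject H0.


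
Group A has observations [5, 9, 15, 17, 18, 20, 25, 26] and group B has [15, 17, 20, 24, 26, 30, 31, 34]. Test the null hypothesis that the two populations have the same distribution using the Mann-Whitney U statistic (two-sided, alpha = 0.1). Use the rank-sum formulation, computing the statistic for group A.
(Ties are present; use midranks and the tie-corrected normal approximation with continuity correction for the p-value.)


Step 1: Combine and sort all 16 observations; assign midranks.
sorted (value, group): (5,X), (9,X), (15,X), (15,Y), (17,X), (17,Y), (18,X), (20,X), (20,Y), (24,Y), (25,X), (26,X), (26,Y), (30,Y), (31,Y), (34,Y)
ranks: 5->1, 9->2, 15->3.5, 15->3.5, 17->5.5, 17->5.5, 18->7, 20->8.5, 20->8.5, 24->10, 25->11, 26->12.5, 26->12.5, 30->14, 31->15, 34->16
Step 2: Rank sum for X: R1 = 1 + 2 + 3.5 + 5.5 + 7 + 8.5 + 11 + 12.5 = 51.
Step 3: U_X = R1 - n1(n1+1)/2 = 51 - 8*9/2 = 51 - 36 = 15.
       U_Y = n1*n2 - U_X = 64 - 15 = 49.
Step 4: Ties are present, so use the tie-corrected normal approximation (with continuity correction) for the p-value.
Step 5: p-value = 0.082217; compare to alpha = 0.1. reject H0.

U_X = 15, p = 0.082217, reject H0 at alpha = 0.1.


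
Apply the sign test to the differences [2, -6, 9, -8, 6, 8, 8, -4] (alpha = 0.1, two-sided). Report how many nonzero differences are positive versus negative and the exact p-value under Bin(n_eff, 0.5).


Step 1: Discard zero differences. Original n = 8; n_eff = number of nonzero differences = 8.
Nonzero differences (with sign): +2, -6, +9, -8, +6, +8, +8, -4
Step 2: Count signs: positive = 5, negative = 3.
Step 3: Under H0: P(positive) = 0.5, so the number of positives S ~ Bin(8, 0.5).
Step 4: Two-sided exact p-value = sum of Bin(8,0.5) probabilities at or below the observed probability = 0.726562.
Step 5: alpha = 0.1. fail to reject H0.

n_eff = 8, pos = 5, neg = 3, p = 0.726562, fail to reject H0.


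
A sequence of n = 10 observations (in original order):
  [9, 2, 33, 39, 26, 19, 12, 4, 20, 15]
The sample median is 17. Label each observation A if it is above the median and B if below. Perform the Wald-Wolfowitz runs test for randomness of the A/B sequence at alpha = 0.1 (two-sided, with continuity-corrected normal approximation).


Step 1: Compute median = 17; label A = above, B = below.
Labels in order: BBAAAABBAB  (n_A = 5, n_B = 5)
Step 2: Count runs R = 5.
Step 3: Under H0 (random ordering), E[R] = 2*n_A*n_B/(n_A+n_B) + 1 = 2*5*5/10 + 1 = 6.0000.
        Var[R] = 2*n_A*n_B*(2*n_A*n_B - n_A - n_B) / ((n_A+n_B)^2 * (n_A+n_B-1)) = 2000/900 = 2.2222.
        SD[R] = 1.4907.
Step 4: Continuity-corrected z = (R + 0.5 - E[R]) / SD[R] = (5 + 0.5 - 6.0000) / 1.4907 = -0.3354.
Step 5: Two-sided p-value via normal approximation = 2*(1 - Phi(|z|)) = 0.737316.
Step 6: alpha = 0.1. fail to reject H0.

R = 5, z = -0.3354, p = 0.737316, fail to reject H0.


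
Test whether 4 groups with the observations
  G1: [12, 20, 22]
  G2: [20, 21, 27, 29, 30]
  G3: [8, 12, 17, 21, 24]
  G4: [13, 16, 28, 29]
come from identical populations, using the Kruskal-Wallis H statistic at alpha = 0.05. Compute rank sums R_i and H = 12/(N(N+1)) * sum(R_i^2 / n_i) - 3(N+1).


Step 1: Combine all N = 17 observations and assign midranks.
sorted (value, group, rank): (8,G3,1), (12,G1,2.5), (12,G3,2.5), (13,G4,4), (16,G4,5), (17,G3,6), (20,G1,7.5), (20,G2,7.5), (21,G2,9.5), (21,G3,9.5), (22,G1,11), (24,G3,12), (27,G2,13), (28,G4,14), (29,G2,15.5), (29,G4,15.5), (30,G2,17)
Step 2: Sum ranks within each group.
R_1 = 21 (n_1 = 3)
R_2 = 62.5 (n_2 = 5)
R_3 = 31 (n_3 = 5)
R_4 = 38.5 (n_4 = 4)
Step 3: H = 12/(N(N+1)) * sum(R_i^2/n_i) - 3(N+1)
     = 12/(17*18) * (21^2/3 + 62.5^2/5 + 31^2/5 + 38.5^2/4) - 3*18
     = 0.039216 * 1491.01 - 54
     = 4.471078.
Step 4: Ties present; correction factor C = 1 - 24/(17^3 - 17) = 0.995098. Corrected H = 4.471078 / 0.995098 = 4.493103.
Step 5: Under H0, H ~ chi^2(3); p-value = 0.212906.
Step 6: alpha = 0.05. fail to reject H0.

H = 4.4931, df = 3, p = 0.212906, fail to reject H0.


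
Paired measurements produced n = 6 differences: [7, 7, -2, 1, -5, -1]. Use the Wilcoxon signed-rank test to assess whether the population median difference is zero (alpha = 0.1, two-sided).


Step 1: Drop any zero differences (none here) and take |d_i|.
|d| = [7, 7, 2, 1, 5, 1]
Step 2: Midrank |d_i| (ties get averaged ranks).
ranks: |7|->5.5, |7|->5.5, |2|->3, |1|->1.5, |5|->4, |1|->1.5
Step 3: Attach original signs; sum ranks with positive sign and with negative sign.
W+ = 5.5 + 5.5 + 1.5 = 12.5
W- = 3 + 4 + 1.5 = 8.5
(Check: W+ + W- = 21 should equal n(n+1)/2 = 21.)
Step 4: Test statistic W = min(W+, W-) = 8.5.
Step 5: Ties in |d|, so use the tie-corrected normal approximation.
        E[W] = n(n+1)/4 = 6*7/4 = 10.5.
        Tie groups: |d|=1 (t=2), |d|=7 (t=2); sum(t^3 - t) = 12.
        Var[W] = n(n+1)(2n+1)/24 - sum(t^3-t)/48 = 546/24 - 12/48 = 22.5.
        z = (W - E[W]) / sqrt(Var[W]) = (8.5 - 10.5) / 4.7434 = -0.4216.
        Two-sided p = 2*Phi(z) = 0.673290.
Step 6: alpha = 0.1. fail to reject H0.

W+ = 12.5, W- = 8.5, W = min = 8.5, p = 0.673290, fail to reject H0.


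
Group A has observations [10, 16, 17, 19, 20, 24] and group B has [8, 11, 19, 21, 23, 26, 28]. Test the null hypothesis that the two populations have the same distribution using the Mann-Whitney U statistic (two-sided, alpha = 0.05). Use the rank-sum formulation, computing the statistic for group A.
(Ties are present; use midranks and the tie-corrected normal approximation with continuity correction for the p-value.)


Step 1: Combine and sort all 13 observations; assign midranks.
sorted (value, group): (8,Y), (10,X), (11,Y), (16,X), (17,X), (19,X), (19,Y), (20,X), (21,Y), (23,Y), (24,X), (26,Y), (28,Y)
ranks: 8->1, 10->2, 11->3, 16->4, 17->5, 19->6.5, 19->6.5, 20->8, 21->9, 23->10, 24->11, 26->12, 28->13
Step 2: Rank sum for X: R1 = 2 + 4 + 5 + 6.5 + 8 + 11 = 36.5.
Step 3: U_X = R1 - n1(n1+1)/2 = 36.5 - 6*7/2 = 36.5 - 21 = 15.5.
       U_Y = n1*n2 - U_X = 42 - 15.5 = 26.5.
Step 4: Ties are present, so use the tie-corrected normal approximation (with continuity correction) for the p-value.
Step 5: p-value = 0.474443; compare to alpha = 0.05. fail to reject H0.

U_X = 15.5, p = 0.474443, fail to reject H0 at alpha = 0.05.


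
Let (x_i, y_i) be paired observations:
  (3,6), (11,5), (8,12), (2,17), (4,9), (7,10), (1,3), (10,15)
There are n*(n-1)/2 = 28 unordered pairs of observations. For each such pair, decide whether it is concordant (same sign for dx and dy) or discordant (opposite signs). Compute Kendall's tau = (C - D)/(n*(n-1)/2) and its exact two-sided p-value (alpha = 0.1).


Step 1: Enumerate the 28 unordered pairs (i,j) with i<j and classify each by sign(x_j-x_i) * sign(y_j-y_i).
  (1,2):dx=+8,dy=-1->D; (1,3):dx=+5,dy=+6->C; (1,4):dx=-1,dy=+11->D; (1,5):dx=+1,dy=+3->C
  (1,6):dx=+4,dy=+4->C; (1,7):dx=-2,dy=-3->C; (1,8):dx=+7,dy=+9->C; (2,3):dx=-3,dy=+7->D
  (2,4):dx=-9,dy=+12->D; (2,5):dx=-7,dy=+4->D; (2,6):dx=-4,dy=+5->D; (2,7):dx=-10,dy=-2->C
  (2,8):dx=-1,dy=+10->D; (3,4):dx=-6,dy=+5->D; (3,5):dx=-4,dy=-3->C; (3,6):dx=-1,dy=-2->C
  (3,7):dx=-7,dy=-9->C; (3,8):dx=+2,dy=+3->C; (4,5):dx=+2,dy=-8->D; (4,6):dx=+5,dy=-7->D
  (4,7):dx=-1,dy=-14->C; (4,8):dx=+8,dy=-2->D; (5,6):dx=+3,dy=+1->C; (5,7):dx=-3,dy=-6->C
  (5,8):dx=+6,dy=+6->C; (6,7):dx=-6,dy=-7->C; (6,8):dx=+3,dy=+5->C; (7,8):dx=+9,dy=+12->C
Step 2: C = 17, D = 11, total pairs = 28.
Step 3: tau = (C - D)/(n(n-1)/2) = (17 - 11)/28 = 0.214286.
Step 4: Exact two-sided p-value (enumerate n! = 40320 permutations of y under H0): p = 0.548413.
Step 5: alpha = 0.1. fail to reject H0.

tau_b = 0.2143 (C=17, D=11), p = 0.548413, fail to reject H0.


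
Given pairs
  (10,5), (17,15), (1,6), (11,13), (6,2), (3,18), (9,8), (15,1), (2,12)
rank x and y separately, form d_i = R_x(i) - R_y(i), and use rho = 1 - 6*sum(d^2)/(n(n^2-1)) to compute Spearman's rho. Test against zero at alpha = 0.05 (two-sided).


Step 1: Rank x and y separately (midranks; no ties here).
rank(x): 10->6, 17->9, 1->1, 11->7, 6->4, 3->3, 9->5, 15->8, 2->2
rank(y): 5->3, 15->8, 6->4, 13->7, 2->2, 18->9, 8->5, 1->1, 12->6
Step 2: d_i = R_x(i) - R_y(i); compute d_i^2.
  (6-3)^2=9, (9-8)^2=1, (1-4)^2=9, (7-7)^2=0, (4-2)^2=4, (3-9)^2=36, (5-5)^2=0, (8-1)^2=49, (2-6)^2=16
sum(d^2) = 124.
Step 3: rho = 1 - 6*124 / (9*(9^2 - 1)) = 1 - 744/720 = -0.033333.
Step 4: Under H0, t = rho * sqrt((n-2)/(1-rho^2)) = -0.0882 ~ t(7).
Step 5: Two-sided p-value from the t-distribution with 7 df = 0.932157.
Step 6: alpha = 0.05. fail to reject H0.

rho = -0.0333, p = 0.932157, fail to reject H0 at alpha = 0.05.
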